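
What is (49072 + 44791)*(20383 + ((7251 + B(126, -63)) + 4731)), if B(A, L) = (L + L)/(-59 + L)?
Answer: 185316349064/61 ≈ 3.0380e+9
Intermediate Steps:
B(A, L) = 2*L/(-59 + L) (B(A, L) = (2*L)/(-59 + L) = 2*L/(-59 + L))
(49072 + 44791)*(20383 + ((7251 + B(126, -63)) + 4731)) = (49072 + 44791)*(20383 + ((7251 + 2*(-63)/(-59 - 63)) + 4731)) = 93863*(20383 + ((7251 + 2*(-63)/(-122)) + 4731)) = 93863*(20383 + ((7251 + 2*(-63)*(-1/122)) + 4731)) = 93863*(20383 + ((7251 + 63/61) + 4731)) = 93863*(20383 + (442374/61 + 4731)) = 93863*(20383 + 730965/61) = 93863*(1974328/61) = 185316349064/61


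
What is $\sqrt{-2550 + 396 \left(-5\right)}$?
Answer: $i \sqrt{4530} \approx 67.305 i$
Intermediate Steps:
$\sqrt{-2550 + 396 \left(-5\right)} = \sqrt{-2550 - 1980} = \sqrt{-4530} = i \sqrt{4530}$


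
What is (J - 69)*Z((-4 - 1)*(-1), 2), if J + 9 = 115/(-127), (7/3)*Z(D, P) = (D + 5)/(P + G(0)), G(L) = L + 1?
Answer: -100210/889 ≈ -112.72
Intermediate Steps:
G(L) = 1 + L
Z(D, P) = 3*(5 + D)/(7*(1 + P)) (Z(D, P) = 3*((D + 5)/(P + (1 + 0)))/7 = 3*((5 + D)/(P + 1))/7 = 3*((5 + D)/(1 + P))/7 = 3*(5 + D)/(7*(1 + P)))
J = -1258/127 (J = -9 + 115/(-127) = -9 + 115*(-1/127) = -9 - 115/127 = -1258/127 ≈ -9.9055)
(J - 69)*Z((-4 - 1)*(-1), 2) = (-1258/127 - 69)*(3*(5 + (-4 - 1)*(-1))/(7*(1 + 2))) = -30063*(5 - 5*(-1))/(889*3) = -30063*(5 + 5)/(889*3) = -30063*10/(889*3) = -10021/127*10/7 = -100210/889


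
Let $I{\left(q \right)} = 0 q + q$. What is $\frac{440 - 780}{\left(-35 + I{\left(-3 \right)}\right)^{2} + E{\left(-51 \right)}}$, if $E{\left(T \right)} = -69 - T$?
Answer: $- \frac{170}{713} \approx -0.23843$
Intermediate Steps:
$I{\left(q \right)} = q$ ($I{\left(q \right)} = 0 + q = q$)
$\frac{440 - 780}{\left(-35 + I{\left(-3 \right)}\right)^{2} + E{\left(-51 \right)}} = \frac{440 - 780}{\left(-35 - 3\right)^{2} - 18} = - \frac{340}{\left(-38\right)^{2} + \left(-69 + 51\right)} = - \frac{340}{1444 - 18} = - \frac{340}{1426} = \left(-340\right) \frac{1}{1426} = - \frac{170}{713}$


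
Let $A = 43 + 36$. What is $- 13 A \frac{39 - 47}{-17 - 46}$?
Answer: $- \frac{8216}{63} \approx -130.41$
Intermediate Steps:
$A = 79$
$- 13 A \frac{39 - 47}{-17 - 46} = \left(-13\right) 79 \frac{39 - 47}{-17 - 46} = - 1027 \left(- \frac{8}{-63}\right) = - 1027 \left(\left(-8\right) \left(- \frac{1}{63}\right)\right) = \left(-1027\right) \frac{8}{63} = - \frac{8216}{63}$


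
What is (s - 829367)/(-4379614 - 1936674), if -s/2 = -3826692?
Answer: -6824017/6316288 ≈ -1.0804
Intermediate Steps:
s = 7653384 (s = -2*(-3826692) = 7653384)
(s - 829367)/(-4379614 - 1936674) = (7653384 - 829367)/(-4379614 - 1936674) = 6824017/(-6316288) = 6824017*(-1/6316288) = -6824017/6316288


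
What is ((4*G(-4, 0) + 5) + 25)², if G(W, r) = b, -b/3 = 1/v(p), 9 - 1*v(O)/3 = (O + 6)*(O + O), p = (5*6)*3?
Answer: 268462841956/298287441 ≈ 900.01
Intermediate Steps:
p = 90 (p = 30*3 = 90)
v(O) = 27 - 6*O*(6 + O) (v(O) = 27 - 3*(O + 6)*(O + O) = 27 - 3*(6 + O)*2*O = 27 - 6*O*(6 + O))
b = 1/17271 (b = -3/(27 - 36*90 - 6*90²) = -3/(27 - 3240 - 6*8100) = -3/(27 - 3240 - 48600) = -3/(-51813) = -3*(-1/51813) = 1/17271 ≈ 5.7900e-5)
G(W, r) = 1/17271
((4*G(-4, 0) + 5) + 25)² = ((4*(1/17271) + 5) + 25)² = ((4/17271 + 5) + 25)² = (86359/17271 + 25)² = (518134/17271)² = 268462841956/298287441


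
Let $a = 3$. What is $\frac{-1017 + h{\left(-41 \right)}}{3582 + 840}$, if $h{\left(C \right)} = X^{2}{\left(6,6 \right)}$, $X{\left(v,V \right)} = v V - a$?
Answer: $\frac{12}{737} \approx 0.016282$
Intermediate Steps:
$X{\left(v,V \right)} = -3 + V v$ ($X{\left(v,V \right)} = v V - 3 = V v - 3 = -3 + V v$)
$h{\left(C \right)} = 1089$ ($h{\left(C \right)} = \left(-3 + 6 \cdot 6\right)^{2} = \left(-3 + 36\right)^{2} = 33^{2} = 1089$)
$\frac{-1017 + h{\left(-41 \right)}}{3582 + 840} = \frac{-1017 + 1089}{3582 + 840} = \frac{72}{4422} = 72 \cdot \frac{1}{4422} = \frac{12}{737}$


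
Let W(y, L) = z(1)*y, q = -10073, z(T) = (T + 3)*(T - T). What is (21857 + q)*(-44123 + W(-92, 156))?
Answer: -519945432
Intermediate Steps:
z(T) = 0 (z(T) = (3 + T)*0 = 0)
W(y, L) = 0 (W(y, L) = 0*y = 0)
(21857 + q)*(-44123 + W(-92, 156)) = (21857 - 10073)*(-44123 + 0) = 11784*(-44123) = -519945432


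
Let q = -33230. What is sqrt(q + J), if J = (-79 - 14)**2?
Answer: I*sqrt(24581) ≈ 156.78*I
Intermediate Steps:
J = 8649 (J = (-93)**2 = 8649)
sqrt(q + J) = sqrt(-33230 + 8649) = sqrt(-24581) = I*sqrt(24581)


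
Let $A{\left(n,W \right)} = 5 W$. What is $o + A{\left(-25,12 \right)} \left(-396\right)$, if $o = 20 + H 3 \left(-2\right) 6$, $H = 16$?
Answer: $-24316$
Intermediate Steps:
$o = -556$ ($o = 20 + 16 \cdot 3 \left(-2\right) 6 = 20 + 16 \left(\left(-6\right) 6\right) = 20 + 16 \left(-36\right) = 20 - 576 = -556$)
$o + A{\left(-25,12 \right)} \left(-396\right) = -556 + 5 \cdot 12 \left(-396\right) = -556 + 60 \left(-396\right) = -556 - 23760 = -24316$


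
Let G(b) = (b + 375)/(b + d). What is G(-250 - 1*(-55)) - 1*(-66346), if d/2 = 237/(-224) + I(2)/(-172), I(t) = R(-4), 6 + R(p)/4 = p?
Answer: 62833505686/947071 ≈ 66345.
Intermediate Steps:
R(p) = -24 + 4*p
I(t) = -40 (I(t) = -24 + 4*(-4) = -24 - 16 = -40)
d = -7951/4816 (d = 2*(237/(-224) - 40/(-172)) = 2*(237*(-1/224) - 40*(-1/172)) = 2*(-237/224 + 10/43) = 2*(-7951/9632) = -7951/4816 ≈ -1.6510)
G(b) = (375 + b)/(-7951/4816 + b) (G(b) = (b + 375)/(b - 7951/4816) = (375 + b)/(-7951/4816 + b))
G(-250 - 1*(-55)) - 1*(-66346) = 4816*(375 + (-250 - 1*(-55)))/(-7951 + 4816*(-250 - 1*(-55))) - 1*(-66346) = 4816*(375 + (-250 + 55))/(-7951 + 4816*(-250 + 55)) + 66346 = 4816*(375 - 195)/(-7951 + 4816*(-195)) + 66346 = 4816*180/(-7951 - 939120) + 66346 = 4816*180/(-947071) + 66346 = 4816*(-1/947071)*180 + 66346 = -866880/947071 + 66346 = 62833505686/947071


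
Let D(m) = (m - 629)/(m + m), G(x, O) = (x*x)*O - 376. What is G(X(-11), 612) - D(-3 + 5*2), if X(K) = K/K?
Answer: 1963/7 ≈ 280.43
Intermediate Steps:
X(K) = 1
G(x, O) = -376 + O*x² (G(x, O) = x²*O - 376 = O*x² - 376 = -376 + O*x²)
D(m) = (-629 + m)/(2*m) (D(m) = (-629 + m)/((2*m)) = (-629 + m)*(1/(2*m)) = (-629 + m)/(2*m))
G(X(-11), 612) - D(-3 + 5*2) = (-376 + 612*1²) - (-629 + (-3 + 5*2))/(2*(-3 + 5*2)) = (-376 + 612*1) - (-629 + (-3 + 10))/(2*(-3 + 10)) = (-376 + 612) - (-629 + 7)/(2*7) = 236 - (-622)/(2*7) = 236 - 1*(-311/7) = 236 + 311/7 = 1963/7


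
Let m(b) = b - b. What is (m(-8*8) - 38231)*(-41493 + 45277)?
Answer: -144666104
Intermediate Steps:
m(b) = 0
(m(-8*8) - 38231)*(-41493 + 45277) = (0 - 38231)*(-41493 + 45277) = -38231*3784 = -144666104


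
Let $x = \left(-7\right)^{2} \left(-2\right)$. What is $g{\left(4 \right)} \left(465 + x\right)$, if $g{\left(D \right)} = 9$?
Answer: $3303$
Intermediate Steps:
$x = -98$ ($x = 49 \left(-2\right) = -98$)
$g{\left(4 \right)} \left(465 + x\right) = 9 \left(465 - 98\right) = 9 \cdot 367 = 3303$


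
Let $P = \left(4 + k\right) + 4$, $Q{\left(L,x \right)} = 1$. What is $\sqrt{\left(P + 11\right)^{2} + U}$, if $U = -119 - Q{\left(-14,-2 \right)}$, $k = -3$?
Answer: $2 \sqrt{34} \approx 11.662$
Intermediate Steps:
$P = 5$ ($P = \left(4 - 3\right) + 4 = 1 + 4 = 5$)
$U = -120$ ($U = -119 - 1 = -120$)
$\sqrt{\left(P + 11\right)^{2} + U} = \sqrt{\left(5 + 11\right)^{2} - 120} = \sqrt{16^{2} - 120} = \sqrt{256 - 120} = \sqrt{136} = 2 \sqrt{34}$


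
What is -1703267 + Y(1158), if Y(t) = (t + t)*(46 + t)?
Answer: 1085197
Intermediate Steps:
Y(t) = 2*t*(46 + t) (Y(t) = (2*t)*(46 + t) = 2*t*(46 + t))
-1703267 + Y(1158) = -1703267 + 2*1158*(46 + 1158) = -1703267 + 2*1158*1204 = -1703267 + 2788464 = 1085197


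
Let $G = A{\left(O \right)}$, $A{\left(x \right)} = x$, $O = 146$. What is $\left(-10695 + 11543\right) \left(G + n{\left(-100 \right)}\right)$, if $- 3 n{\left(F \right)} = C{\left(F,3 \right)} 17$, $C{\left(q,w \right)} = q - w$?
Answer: $\frac{1856272}{3} \approx 6.1876 \cdot 10^{5}$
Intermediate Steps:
$n{\left(F \right)} = 17 - \frac{17 F}{3}$ ($n{\left(F \right)} = - \frac{\left(F - 3\right) 17}{3} = - \frac{\left(-3 + F\right) 17}{3} = - \frac{-51 + 17 F}{3} = 17 - \frac{17 F}{3}$)
$G = 146$
$\left(-10695 + 11543\right) \left(G + n{\left(-100 \right)}\right) = \left(-10695 + 11543\right) \left(146 + \left(17 - - \frac{1700}{3}\right)\right) = 848 \left(146 + \left(17 + \frac{1700}{3}\right)\right) = 848 \left(146 + \frac{1751}{3}\right) = 848 \cdot \frac{2189}{3} = \frac{1856272}{3}$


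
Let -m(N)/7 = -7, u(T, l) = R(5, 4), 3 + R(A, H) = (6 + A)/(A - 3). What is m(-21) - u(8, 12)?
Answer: 93/2 ≈ 46.500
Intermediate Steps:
R(A, H) = -3 + (6 + A)/(-3 + A) (R(A, H) = -3 + (6 + A)/(A - 3) = -3 + (6 + A)/(-3 + A))
u(T, l) = 5/2 (u(T, l) = (15 - 2*5)/(-3 + 5) = (15 - 10)/2 = (1/2)*5 = 5/2)
m(N) = 49 (m(N) = -7*(-7) = 49)
m(-21) - u(8, 12) = 49 - 1*5/2 = 49 - 5/2 = 93/2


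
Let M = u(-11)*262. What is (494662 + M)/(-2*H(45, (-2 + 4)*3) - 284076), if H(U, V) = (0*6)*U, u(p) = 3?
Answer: -123862/71019 ≈ -1.7441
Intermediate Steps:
H(U, V) = 0 (H(U, V) = 0*U = 0)
M = 786 (M = 3*262 = 786)
(494662 + M)/(-2*H(45, (-2 + 4)*3) - 284076) = (494662 + 786)/(-2*0 - 284076) = 495448/(0 - 284076) = 495448/(-284076) = 495448*(-1/284076) = -123862/71019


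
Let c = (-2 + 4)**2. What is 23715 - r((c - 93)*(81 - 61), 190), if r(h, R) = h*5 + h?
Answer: 34395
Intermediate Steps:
c = 4 (c = 2**2 = 4)
r(h, R) = 6*h (r(h, R) = 5*h + h = 6*h)
23715 - r((c - 93)*(81 - 61), 190) = 23715 - 6*(4 - 93)*(81 - 61) = 23715 - 6*(-89*20) = 23715 - 6*(-1780) = 23715 - 1*(-10680) = 23715 + 10680 = 34395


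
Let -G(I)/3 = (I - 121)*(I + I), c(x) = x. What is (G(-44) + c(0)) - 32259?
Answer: -75819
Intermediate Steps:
G(I) = -6*I*(-121 + I) (G(I) = -3*(I - 121)*(I + I) = -3*(-121 + I)*2*I = -6*I*(-121 + I))
(G(-44) + c(0)) - 32259 = (6*(-44)*(121 - 1*(-44)) + 0) - 32259 = (6*(-44)*(121 + 44) + 0) - 32259 = (6*(-44)*165 + 0) - 32259 = (-43560 + 0) - 32259 = -43560 - 32259 = -75819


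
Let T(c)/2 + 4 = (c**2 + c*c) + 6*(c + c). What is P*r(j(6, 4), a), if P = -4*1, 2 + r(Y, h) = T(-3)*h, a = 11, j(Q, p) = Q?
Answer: 1944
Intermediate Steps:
T(c) = -8 + 4*c**2 + 24*c (T(c) = -8 + 2*((c**2 + c*c) + 6*(c + c)) = -8 + 2*((c**2 + c**2) + 6*(2*c)) = -8 + 2*(2*c**2 + 12*c) = -8 + (4*c**2 + 24*c) = -8 + 4*c**2 + 24*c)
r(Y, h) = -2 - 44*h (r(Y, h) = -2 + (-8 + 4*(-3)**2 + 24*(-3))*h = -2 + (-8 + 4*9 - 72)*h = -2 + (-8 + 36 - 72)*h = -2 - 44*h)
P = -4
P*r(j(6, 4), a) = -4*(-2 - 44*11) = -4*(-2 - 484) = -4*(-486) = 1944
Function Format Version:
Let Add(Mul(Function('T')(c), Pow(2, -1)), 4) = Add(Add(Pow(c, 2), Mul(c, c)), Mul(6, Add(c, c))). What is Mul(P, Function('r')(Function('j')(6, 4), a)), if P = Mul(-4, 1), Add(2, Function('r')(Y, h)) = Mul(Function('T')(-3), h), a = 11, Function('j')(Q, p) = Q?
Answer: 1944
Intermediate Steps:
Function('T')(c) = Add(-8, Mul(4, Pow(c, 2)), Mul(24, c)) (Function('T')(c) = Add(-8, Mul(2, Add(Add(Pow(c, 2), Mul(c, c)), Mul(6, Add(c, c))))) = Add(-8, Mul(2, Add(Add(Pow(c, 2), Pow(c, 2)), Mul(6, Mul(2, c))))) = Add(-8, Mul(2, Add(Mul(2, Pow(c, 2)), Mul(12, c)))) = Add(-8, Add(Mul(4, Pow(c, 2)), Mul(24, c))) = Add(-8, Mul(4, Pow(c, 2)), Mul(24, c)))
Function('r')(Y, h) = Add(-2, Mul(-44, h)) (Function('r')(Y, h) = Add(-2, Mul(Add(-8, Mul(4, Pow(-3, 2)), Mul(24, -3)), h)) = Add(-2, Mul(Add(-8, Mul(4, 9), -72), h)) = Add(-2, Mul(Add(-8, 36, -72), h)) = Add(-2, Mul(-44, h)))
P = -4
Mul(P, Function('r')(Function('j')(6, 4), a)) = Mul(-4, Add(-2, Mul(-44, 11))) = Mul(-4, Add(-2, -484)) = Mul(-4, -486) = 1944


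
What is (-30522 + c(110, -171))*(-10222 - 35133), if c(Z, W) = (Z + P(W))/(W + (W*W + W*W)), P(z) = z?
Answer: 80721395918065/58311 ≈ 1.3843e+9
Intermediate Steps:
c(Z, W) = (W + Z)/(W + 2*W**2) (c(Z, W) = (Z + W)/(W + (W*W + W*W)) = (W + Z)/(W + (W**2 + W**2)) = (W + Z)/(W + 2*W**2))
(-30522 + c(110, -171))*(-10222 - 35133) = (-30522 + (-171 + 110)/((-171)*(1 + 2*(-171))))*(-10222 - 35133) = (-30522 - 1/171*(-61)/(1 - 342))*(-45355) = (-30522 - 1/171*(-61)/(-341))*(-45355) = (-30522 - 1/171*(-1/341)*(-61))*(-45355) = (-30522 - 61/58311)*(-45355) = -1779768403/58311*(-45355) = 80721395918065/58311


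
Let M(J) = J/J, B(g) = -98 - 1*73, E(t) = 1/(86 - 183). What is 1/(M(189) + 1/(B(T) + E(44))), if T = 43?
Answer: 16588/16491 ≈ 1.0059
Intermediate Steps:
E(t) = -1/97 (E(t) = 1/(-97) = -1/97)
B(g) = -171 (B(g) = -98 - 73 = -171)
M(J) = 1
1/(M(189) + 1/(B(T) + E(44))) = 1/(1 + 1/(-171 - 1/97)) = 1/(1 + 1/(-16588/97)) = 1/(1 - 97/16588) = 1/(16491/16588) = 16588/16491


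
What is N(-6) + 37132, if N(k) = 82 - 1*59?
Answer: 37155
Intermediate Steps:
N(k) = 23 (N(k) = 82 - 59 = 23)
N(-6) + 37132 = 23 + 37132 = 37155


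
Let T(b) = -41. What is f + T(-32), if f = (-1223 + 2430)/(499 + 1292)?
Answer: -72224/1791 ≈ -40.326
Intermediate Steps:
f = 1207/1791 ≈ 0.67393
f + T(-32) = 1207/1791 - 41 = -72224/1791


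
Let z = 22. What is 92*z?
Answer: 2024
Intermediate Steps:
92*z = 92*22 = 2024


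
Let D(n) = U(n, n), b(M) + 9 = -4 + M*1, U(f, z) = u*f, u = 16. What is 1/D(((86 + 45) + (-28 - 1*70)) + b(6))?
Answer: 1/416 ≈ 0.0024038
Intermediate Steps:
U(f, z) = 16*f
b(M) = -13 + M (b(M) = -9 + (-4 + M*1) = -9 + (-4 + M) = -13 + M)
D(n) = 16*n
1/D(((86 + 45) + (-28 - 1*70)) + b(6)) = 1/(16*(((86 + 45) + (-28 - 1*70)) + (-13 + 6))) = 1/(16*((131 + (-28 - 70)) - 7)) = 1/(16*((131 - 98) - 7)) = 1/(16*(33 - 7)) = 1/(16*26) = 1/416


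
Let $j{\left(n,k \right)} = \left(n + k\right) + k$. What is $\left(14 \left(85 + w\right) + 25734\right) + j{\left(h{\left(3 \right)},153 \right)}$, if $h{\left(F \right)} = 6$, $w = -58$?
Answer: $26424$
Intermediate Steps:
$j{\left(n,k \right)} = n + 2 k$ ($j{\left(n,k \right)} = \left(k + n\right) + k = n + 2 k$)
$\left(14 \left(85 + w\right) + 25734\right) + j{\left(h{\left(3 \right)},153 \right)} = \left(14 \left(85 - 58\right) + 25734\right) + \left(6 + 2 \cdot 153\right) = \left(14 \cdot 27 + 25734\right) + \left(6 + 306\right) = \left(378 + 25734\right) + 312 = 26112 + 312 = 26424$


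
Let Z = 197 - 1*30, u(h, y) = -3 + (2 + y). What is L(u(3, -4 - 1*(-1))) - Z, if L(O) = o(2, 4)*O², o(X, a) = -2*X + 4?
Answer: -167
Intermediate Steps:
o(X, a) = 4 - 2*X
u(h, y) = -1 + y
L(O) = 0 (L(O) = (4 - 2*2)*O² = (4 - 4)*O² = 0*O² = 0)
Z = 167 (Z = 197 - 30 = 167)
L(u(3, -4 - 1*(-1))) - Z = 0 - 1*167 = 0 - 167 = -167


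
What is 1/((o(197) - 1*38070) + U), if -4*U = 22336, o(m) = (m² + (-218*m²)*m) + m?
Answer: -1/1666695962 ≈ -5.9999e-10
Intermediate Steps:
o(m) = m + m² - 218*m³ (o(m) = (m² - 218*m³) + m = m + m² - 218*m³)
U = -5584 (U = -¼*22336 = -5584)
1/((o(197) - 1*38070) + U) = 1/((197*(1 + 197 - 218*197²) - 1*38070) - 5584) = 1/((197*(1 + 197 - 218*38809) - 38070) - 5584) = 1/((197*(1 + 197 - 8460362) - 38070) - 5584) = 1/((197*(-8460164) - 38070) - 5584) = 1/((-1666652308 - 38070) - 5584) = 1/(-1666690378 - 5584) = 1/(-1666695962) = -1/1666695962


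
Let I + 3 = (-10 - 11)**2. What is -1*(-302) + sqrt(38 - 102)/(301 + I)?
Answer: 302 + 8*I/739 ≈ 302.0 + 0.010825*I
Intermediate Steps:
I = 438 (I = -3 + (-10 - 11)**2 = -3 + (-21)**2 = -3 + 441 = 438)
-1*(-302) + sqrt(38 - 102)/(301 + I) = -1*(-302) + sqrt(38 - 102)/(301 + 438) = 302 + sqrt(-64)/739 = 302 + (8*I)/739 = 302 + 8*I/739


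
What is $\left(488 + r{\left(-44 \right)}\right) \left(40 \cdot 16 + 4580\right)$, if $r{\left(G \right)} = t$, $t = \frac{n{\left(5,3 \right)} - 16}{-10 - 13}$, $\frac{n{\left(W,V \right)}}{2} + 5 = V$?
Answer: $\frac{58693680}{23} \approx 2.5519 \cdot 10^{6}$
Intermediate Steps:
$n{\left(W,V \right)} = -10 + 2 V$
$t = \frac{20}{23}$ ($t = \frac{\left(-10 + 2 \cdot 3\right) - 16}{-10 - 13} = \frac{\left(-10 + 6\right) - 16}{-23} = \left(-4 - 16\right) \left(- \frac{1}{23}\right) = \left(-20\right) \left(- \frac{1}{23}\right) = \frac{20}{23} \approx 0.86957$)
$r{\left(G \right)} = \frac{20}{23}$
$\left(488 + r{\left(-44 \right)}\right) \left(40 \cdot 16 + 4580\right) = \left(488 + \frac{20}{23}\right) \left(40 \cdot 16 + 4580\right) = \frac{11244 \left(640 + 4580\right)}{23} = \frac{11244}{23} \cdot 5220 = \frac{58693680}{23}$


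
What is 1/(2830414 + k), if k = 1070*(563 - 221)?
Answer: 1/3196354 ≈ 3.1286e-7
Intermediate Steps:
k = 365940 (k = 1070*342 = 365940)
1/(2830414 + k) = 1/(2830414 + 365940) = 1/3196354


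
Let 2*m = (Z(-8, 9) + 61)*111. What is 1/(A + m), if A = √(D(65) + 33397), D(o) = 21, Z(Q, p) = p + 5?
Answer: 16650/69171953 - 28*√682/69171953 ≈ 0.00023013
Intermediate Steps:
Z(Q, p) = 5 + p
A = 7*√682 (A = √(21 + 33397) = √33418 = 7*√682 ≈ 182.81)
m = 8325/2 (m = (((5 + 9) + 61)*111)/2 = ((14 + 61)*111)/2 = (75*111)/2 = (½)*8325 = 8325/2 ≈ 4162.5)
1/(A + m) = 1/(7*√682 + 8325/2) = 1/(8325/2 + 7*√682)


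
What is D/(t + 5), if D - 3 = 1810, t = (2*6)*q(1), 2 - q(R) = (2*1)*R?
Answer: 1813/5 ≈ 362.60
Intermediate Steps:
q(R) = 2 - 2*R (q(R) = 2 - 2*1*R = 2 - 2*R)
t = 0 (t = (2*6)*(2 - 2*1) = 12*(2 - 2) = 12*0 = 0)
D = 1813 (D = 3 + 1810 = 1813)
D/(t + 5) = 1813/(0 + 5) = 1813/5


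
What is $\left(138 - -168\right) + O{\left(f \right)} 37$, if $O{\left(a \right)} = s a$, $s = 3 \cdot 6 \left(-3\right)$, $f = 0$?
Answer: $306$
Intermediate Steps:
$s = -54$ ($s = 18 \left(-3\right) = -54$)
$O{\left(a \right)} = - 54 a$
$\left(138 - -168\right) + O{\left(f \right)} 37 = \left(138 - -168\right) + \left(-54\right) 0 \cdot 37 = \left(138 + 168\right) + 0 \cdot 37 = 306 + 0 = 306$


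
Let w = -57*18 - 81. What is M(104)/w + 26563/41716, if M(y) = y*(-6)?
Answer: 18478675/15393204 ≈ 1.2004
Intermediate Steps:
M(y) = -6*y
w = -1107 (w = -1026 - 81 = -1107)
M(104)/w + 26563/41716 = -6*104/(-1107) + 26563/41716 = -624*(-1/1107) + 26563*(1/41716) = 208/369 + 26563/41716 = 18478675/15393204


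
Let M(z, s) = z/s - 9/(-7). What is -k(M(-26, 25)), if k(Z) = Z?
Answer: -43/175 ≈ -0.24571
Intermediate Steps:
M(z, s) = 9/7 + z/s (M(z, s) = z/s - 9*(-⅐) = z/s + 9/7 = 9/7 + z/s)
-k(M(-26, 25)) = -(9/7 - 26/25) = -1*43/175 = -43/175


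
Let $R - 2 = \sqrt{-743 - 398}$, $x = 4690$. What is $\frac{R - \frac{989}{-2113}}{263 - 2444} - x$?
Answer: $- \frac{21613649785}{4608453} - \frac{i \sqrt{1141}}{2181} \approx -4690.0 - 0.015488 i$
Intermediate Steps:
$R = 2 + i \sqrt{1141}$ ($R = 2 + \sqrt{-743 - 398} = 2 + \sqrt{-1141} = 2 + i \sqrt{1141} \approx 2.0 + 33.779 i$)
$\frac{R - \frac{989}{-2113}}{263 - 2444} - x = \frac{\left(2 + i \sqrt{1141}\right) - \frac{989}{-2113}}{263 - 2444} - 4690 = \frac{\left(2 + i \sqrt{1141}\right) - - \frac{989}{2113}}{-2181} - 4690 = \left(\left(2 + i \sqrt{1141}\right) + \frac{989}{2113}\right) \left(- \frac{1}{2181}\right) - 4690 = \left(\frac{5215}{2113} + i \sqrt{1141}\right) \left(- \frac{1}{2181}\right) - 4690 = \left(- \frac{5215}{4608453} - \frac{i \sqrt{1141}}{2181}\right) - 4690 = - \frac{21613649785}{4608453} - \frac{i \sqrt{1141}}{2181}$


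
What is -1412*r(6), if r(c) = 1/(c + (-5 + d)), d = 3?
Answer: -353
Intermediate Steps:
r(c) = 1/(-2 + c) (r(c) = 1/(c + (-5 + 3)) = 1/(c - 2) = 1/(-2 + c))
-1412*r(6) = -1412/(-2 + 6) = -1412/4 = -1412*1/4 = -353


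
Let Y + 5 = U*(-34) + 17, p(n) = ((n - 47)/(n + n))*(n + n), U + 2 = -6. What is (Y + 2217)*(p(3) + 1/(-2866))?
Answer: -315388605/2866 ≈ -1.1004e+5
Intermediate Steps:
U = -8 (U = -2 - 6 = -8)
p(n) = -47 + n (p(n) = ((-47 + n)/((2*n)))*(2*n) = ((-47 + n)*(1/(2*n)))*(2*n) = ((-47 + n)/(2*n))*(2*n) = -47 + n)
Y = 284 (Y = -5 + (-8*(-34) + 17) = -5 + (272 + 17) = -5 + 289 = 284)
(Y + 2217)*(p(3) + 1/(-2866)) = (284 + 2217)*((-47 + 3) + 1/(-2866)) = 2501*(-44 - 1/2866) = 2501*(-126105/2866) = -315388605/2866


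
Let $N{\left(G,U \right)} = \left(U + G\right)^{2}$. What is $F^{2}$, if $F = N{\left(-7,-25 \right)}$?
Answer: $1048576$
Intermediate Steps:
$N{\left(G,U \right)} = \left(G + U\right)^{2}$
$F = 1024$ ($F = \left(-7 - 25\right)^{2} = \left(-32\right)^{2} = 1024$)
$F^{2} = 1024^{2} = 1048576$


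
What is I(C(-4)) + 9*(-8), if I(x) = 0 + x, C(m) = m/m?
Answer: -71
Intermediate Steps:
C(m) = 1
I(x) = x
I(C(-4)) + 9*(-8) = 1 + 9*(-8) = 1 - 72 = -71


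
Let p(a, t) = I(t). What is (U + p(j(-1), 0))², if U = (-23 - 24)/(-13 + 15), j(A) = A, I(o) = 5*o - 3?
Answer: 2809/4 ≈ 702.25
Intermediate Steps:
I(o) = -3 + 5*o
p(a, t) = -3 + 5*t
U = -47/2 ≈ -23.500
(U + p(j(-1), 0))² = (-47/2 + (-3 + 5*0))² = (-47/2 + (-3 + 0))² = (-47/2 - 3)² = (-53/2)² = 2809/4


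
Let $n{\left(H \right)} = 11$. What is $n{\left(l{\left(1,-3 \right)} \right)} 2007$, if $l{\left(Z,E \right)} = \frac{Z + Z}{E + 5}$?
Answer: $22077$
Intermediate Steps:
$l{\left(Z,E \right)} = \frac{2 Z}{5 + E}$
$n{\left(l{\left(1,-3 \right)} \right)} 2007 = 11 \cdot 2007 = 22077$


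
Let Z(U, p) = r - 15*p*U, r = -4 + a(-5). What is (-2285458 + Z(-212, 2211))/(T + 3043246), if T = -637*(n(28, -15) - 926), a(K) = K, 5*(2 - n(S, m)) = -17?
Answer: 23727565/18148341 ≈ 1.3074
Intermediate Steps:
n(S, m) = 27/5 (n(S, m) = 2 - ⅕*(-17) = 2 + 17/5 = 27/5)
r = -9 (r = -4 - 5 = -9)
T = 2932111/5 (T = -637*(27/5 - 926) = -637*(-4603/5) = 2932111/5 ≈ 5.8642e+5)
Z(U, p) = -9 - 15*U*p (Z(U, p) = -9 - 15*p*U = -9 - 15*U*p)
(-2285458 + Z(-212, 2211))/(T + 3043246) = (-2285458 + (-9 - 15*(-212)*2211))/(2932111/5 + 3043246) = (-2285458 + (-9 + 7030980))/(18148341/5) = (-2285458 + 7030971)*(5/18148341) = 4745513*(5/18148341) = 23727565/18148341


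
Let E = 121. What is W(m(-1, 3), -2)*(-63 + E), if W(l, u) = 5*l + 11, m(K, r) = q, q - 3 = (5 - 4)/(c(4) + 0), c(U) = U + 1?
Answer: 1566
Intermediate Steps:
c(U) = 1 + U
q = 16/5 (q = 3 + (5 - 4)/((1 + 4) + 0) = 3 + 1/(5 + 0) = 3 + 1/5 = 16/5 ≈ 3.2000)
m(K, r) = 16/5
W(l, u) = 11 + 5*l
W(m(-1, 3), -2)*(-63 + E) = (11 + 5*(16/5))*(-63 + 121) = (11 + 16)*58 = 27*58 = 1566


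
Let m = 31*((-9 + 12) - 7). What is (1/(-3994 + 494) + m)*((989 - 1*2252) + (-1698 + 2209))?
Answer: 81592188/875 ≈ 93248.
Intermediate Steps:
m = -124 (m = 31*(3 - 7) = 31*(-4) = -124)
(1/(-3994 + 494) + m)*((989 - 1*2252) + (-1698 + 2209)) = (1/(-3994 + 494) - 124)*((989 - 1*2252) + (-1698 + 2209)) = (1/(-3500) - 124)*((989 - 2252) + 511) = (-1/3500 - 124)*(-1263 + 511) = -434001/3500*(-752) = 81592188/875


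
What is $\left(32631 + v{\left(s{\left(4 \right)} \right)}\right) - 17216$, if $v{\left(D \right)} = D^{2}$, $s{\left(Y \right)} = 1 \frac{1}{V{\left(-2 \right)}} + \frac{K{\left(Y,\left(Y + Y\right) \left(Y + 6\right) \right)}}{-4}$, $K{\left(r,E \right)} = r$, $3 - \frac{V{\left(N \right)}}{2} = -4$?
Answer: $\frac{3021509}{196} \approx 15416.0$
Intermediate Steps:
$V{\left(N \right)} = 14$ ($V{\left(N \right)} = 6 - -8 = 6 + 8 = 14$)
$s{\left(Y \right)} = \frac{1}{14} - \frac{Y}{4}$ ($s{\left(Y \right)} = 1 \cdot \frac{1}{14} + \frac{Y}{-4} = 1 \cdot \frac{1}{14} + Y \left(- \frac{1}{4}\right) = \frac{1}{14} - \frac{Y}{4}$)
$\left(32631 + v{\left(s{\left(4 \right)} \right)}\right) - 17216 = \left(32631 + \left(\frac{1}{14} - 1\right)^{2}\right) - 17216 = \left(32631 + \left(- \frac{13}{14}\right)^{2}\right) - 17216 = \left(32631 + \frac{169}{196}\right) - 17216 = \frac{6395845}{196} - 17216 = \frac{3021509}{196}$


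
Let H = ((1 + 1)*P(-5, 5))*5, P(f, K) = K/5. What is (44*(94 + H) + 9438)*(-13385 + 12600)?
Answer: -11000990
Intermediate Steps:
P(f, K) = K/5 (P(f, K) = K*(⅕) = K/5)
H = 10 (H = ((1 + 1)*((⅕)*5))*5 = (2*1)*5 = 2*5 = 10)
(44*(94 + H) + 9438)*(-13385 + 12600) = (44*(94 + 10) + 9438)*(-13385 + 12600) = (44*104 + 9438)*(-785) = (4576 + 9438)*(-785) = 14014*(-785) = -11000990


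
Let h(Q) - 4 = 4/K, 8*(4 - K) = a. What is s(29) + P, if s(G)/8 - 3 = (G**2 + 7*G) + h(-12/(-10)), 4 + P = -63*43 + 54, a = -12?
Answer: 63303/11 ≈ 5754.8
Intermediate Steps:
K = 11/2 (K = 4 - 1/8*(-12) = 4 + 3/2 = 11/2 ≈ 5.5000)
h(Q) = 52/11 (h(Q) = 4 + 4/(11/2) = 4 + 4*(2/11) = 4 + 8/11 = 52/11)
P = -2659 (P = -4 + (-63*43 + 54) = -4 + (-2709 + 54) = -4 - 2655 = -2659)
s(G) = 680/11 + 8*G**2 + 56*G (s(G) = 24 + 8*((G**2 + 7*G) + 52/11) = 24 + 8*(52/11 + G**2 + 7*G) = 24 + (416/11 + 8*G**2 + 56*G) = 680/11 + 8*G**2 + 56*G)
s(29) + P = (680/11 + 8*29**2 + 56*29) - 2659 = (680/11 + 8*841 + 1624) - 2659 = (680/11 + 6728 + 1624) - 2659 = 92552/11 - 2659 = 63303/11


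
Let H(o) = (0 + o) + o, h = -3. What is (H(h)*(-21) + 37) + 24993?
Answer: 25156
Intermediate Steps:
H(o) = 2*o (H(o) = o + o = 2*o)
(H(h)*(-21) + 37) + 24993 = ((2*(-3))*(-21) + 37) + 24993 = (-6*(-21) + 37) + 24993 = (126 + 37) + 24993 = 163 + 24993 = 25156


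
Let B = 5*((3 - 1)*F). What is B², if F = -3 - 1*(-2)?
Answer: 100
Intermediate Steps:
F = -1 (F = -3 + 2 = -1)
B = -10 (B = 5*((3 - 1)*(-1)) = 5*(2*(-1)) = 5*(-2) = -10)
B² = (-10)² = 100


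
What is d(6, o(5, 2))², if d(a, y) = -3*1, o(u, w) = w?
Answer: 9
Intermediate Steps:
d(a, y) = -3
d(6, o(5, 2))² = (-3)² = 9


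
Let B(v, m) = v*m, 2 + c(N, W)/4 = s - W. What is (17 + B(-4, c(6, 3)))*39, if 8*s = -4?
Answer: 4095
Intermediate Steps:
s = -½ (s = (⅛)*(-4) = -½ ≈ -0.50000)
c(N, W) = -10 - 4*W (c(N, W) = -8 + 4*(-½ - W) = -8 + (-2 - 4*W) = -10 - 4*W)
B(v, m) = m*v
(17 + B(-4, c(6, 3)))*39 = (17 + (-10 - 4*3)*(-4))*39 = (17 + (-10 - 12)*(-4))*39 = (17 - 22*(-4))*39 = (17 + 88)*39 = 105*39 = 4095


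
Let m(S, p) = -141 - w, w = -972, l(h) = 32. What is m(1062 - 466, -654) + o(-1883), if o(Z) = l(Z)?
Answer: 863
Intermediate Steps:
o(Z) = 32
m(S, p) = 831 (m(S, p) = -141 - 1*(-972) = -141 + 972 = 831)
m(1062 - 466, -654) + o(-1883) = 831 + 32 = 863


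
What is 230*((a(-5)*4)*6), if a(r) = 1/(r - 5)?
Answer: -552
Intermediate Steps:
a(r) = 1/(-5 + r)
230*((a(-5)*4)*6) = 230*((4/(-5 - 5))*6) = 230*((4/(-10))*6) = 230*(-⅒*4*6) = 230*(-⅖*6) = 230*(-12/5) = -552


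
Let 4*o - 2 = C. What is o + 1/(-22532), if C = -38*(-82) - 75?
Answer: 8570609/11266 ≈ 760.75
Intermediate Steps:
C = 3041 (C = 3116 - 75 = 3041)
o = 3043/4 (o = ½ + (¼)*3041 = ½ + 3041/4 = 3043/4 ≈ 760.75)
o + 1/(-22532) = 3043/4 + 1/(-22532) = 3043/4 - 1/22532 = 8570609/11266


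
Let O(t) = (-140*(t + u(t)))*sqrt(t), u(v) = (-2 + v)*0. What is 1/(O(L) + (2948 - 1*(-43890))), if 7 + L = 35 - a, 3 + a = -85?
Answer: -23419/14199881678 - 8120*sqrt(29)/7099940839 ≈ -7.8081e-6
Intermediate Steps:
a = -88 (a = -3 - 85 = -88)
u(v) = 0
L = 116 (L = -7 + (35 - 1*(-88)) = -7 + (35 + 88) = -7 + 123 = 116)
O(t) = -140*t**(3/2) (O(t) = (-140*(t + 0))*sqrt(t) = (-140*t)*sqrt(t) = -140*t**(3/2))
1/(O(L) + (2948 - 1*(-43890))) = 1/(-32480*sqrt(29) + (2948 - 1*(-43890))) = 1/(-32480*sqrt(29) + (2948 + 43890)) = 1/(-32480*sqrt(29) + 46838) = 1/(46838 - 32480*sqrt(29))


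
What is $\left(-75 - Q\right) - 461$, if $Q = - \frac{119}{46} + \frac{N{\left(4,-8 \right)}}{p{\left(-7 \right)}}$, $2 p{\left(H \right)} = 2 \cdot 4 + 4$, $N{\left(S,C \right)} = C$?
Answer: $- \frac{73427}{138} \approx -532.08$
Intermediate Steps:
$p{\left(H \right)} = 6$ ($p{\left(H \right)} = \frac{2 \cdot 4 + 4}{2} = \frac{8 + 4}{2} = \frac{1}{2} \cdot 12 = 6$)
$Q = - \frac{541}{138}$ ($Q = - \frac{119}{46} - \frac{8}{6} = \left(-119\right) \frac{1}{46} - \frac{4}{3} = - \frac{119}{46} - \frac{4}{3} = - \frac{541}{138} \approx -3.9203$)
$\left(-75 - Q\right) - 461 = \left(-75 - - \frac{541}{138}\right) - 461 = \left(-75 + \frac{541}{138}\right) - 461 = - \frac{9809}{138} - 461 = - \frac{73427}{138}$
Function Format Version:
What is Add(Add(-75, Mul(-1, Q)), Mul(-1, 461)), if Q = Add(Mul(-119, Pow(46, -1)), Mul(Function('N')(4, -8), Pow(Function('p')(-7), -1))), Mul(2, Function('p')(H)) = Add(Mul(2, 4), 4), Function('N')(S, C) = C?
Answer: Rational(-73427, 138) ≈ -532.08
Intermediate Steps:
Function('p')(H) = 6 (Function('p')(H) = Mul(Rational(1, 2), Add(Mul(2, 4), 4)) = Mul(Rational(1, 2), Add(8, 4)) = Mul(Rational(1, 2), 12) = 6)
Q = Rational(-541, 138) (Q = Add(Mul(-119, Pow(46, -1)), Mul(-8, Pow(6, -1))) = Add(Mul(-119, Rational(1, 46)), Mul(-8, Rational(1, 6))) = Add(Rational(-119, 46), Rational(-4, 3)) = Rational(-541, 138) ≈ -3.9203)
Add(Add(-75, Mul(-1, Q)), Mul(-1, 461)) = Add(Add(-75, Mul(-1, Rational(-541, 138))), Mul(-1, 461)) = Add(Add(-75, Rational(541, 138)), -461) = Add(Rational(-9809, 138), -461) = Rational(-73427, 138)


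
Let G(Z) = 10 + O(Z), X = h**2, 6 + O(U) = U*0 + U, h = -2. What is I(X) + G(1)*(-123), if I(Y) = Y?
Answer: -611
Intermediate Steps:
O(U) = -6 + U (O(U) = -6 + (U*0 + U) = -6 + (0 + U) = -6 + U)
X = 4 (X = (-2)**2 = 4)
G(Z) = 4 + Z (G(Z) = 10 + (-6 + Z) = 4 + Z)
I(X) + G(1)*(-123) = 4 + (4 + 1)*(-123) = 4 + 5*(-123) = 4 - 615 = -611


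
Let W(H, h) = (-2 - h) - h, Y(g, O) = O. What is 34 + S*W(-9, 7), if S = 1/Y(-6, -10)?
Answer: 178/5 ≈ 35.600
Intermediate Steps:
S = -1/10 (S = 1/(-10) = -1/10 ≈ -0.10000)
W(H, h) = -2 - 2*h
34 + S*W(-9, 7) = 34 - (-2 - 2*7)/10 = 34 - (-2 - 14)/10 = 34 - 1/10*(-16) = 34 + 8/5 = 178/5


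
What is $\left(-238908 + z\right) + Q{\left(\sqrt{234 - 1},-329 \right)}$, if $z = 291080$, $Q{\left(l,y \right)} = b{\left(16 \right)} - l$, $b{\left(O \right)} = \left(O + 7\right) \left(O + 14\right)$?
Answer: $52862 - \sqrt{233} \approx 52847.0$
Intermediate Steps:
$b{\left(O \right)} = \left(7 + O\right) \left(14 + O\right)$
$Q{\left(l,y \right)} = 690 - l$ ($Q{\left(l,y \right)} = \left(98 + 16^{2} + 21 \cdot 16\right) - l = \left(98 + 256 + 336\right) - l = 690 - l$)
$\left(-238908 + z\right) + Q{\left(\sqrt{234 - 1},-329 \right)} = \left(-238908 + 291080\right) + \left(690 - \sqrt{234 - 1}\right) = 52172 + \left(690 - \sqrt{233}\right) = 52862 - \sqrt{233}$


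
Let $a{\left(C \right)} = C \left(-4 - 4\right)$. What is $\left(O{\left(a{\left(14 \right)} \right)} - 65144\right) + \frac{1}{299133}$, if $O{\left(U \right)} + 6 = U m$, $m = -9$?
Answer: $- \frac{19186988885}{299133} \approx -64142.0$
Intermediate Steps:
$a{\left(C \right)} = - 8 C$ ($a{\left(C \right)} = C \left(-8\right) = - 8 C$)
$O{\left(U \right)} = -6 - 9 U$ ($O{\left(U \right)} = -6 + U \left(-9\right) = -6 - 9 U$)
$\left(O{\left(a{\left(14 \right)} \right)} - 65144\right) + \frac{1}{299133} = \left(\left(-6 - 9 \left(\left(-8\right) 14\right)\right) - 65144\right) + \frac{1}{299133} = \left(\left(-6 - -1008\right) - 65144\right) + \frac{1}{299133} = \left(\left(-6 + 1008\right) - 65144\right) + \frac{1}{299133} = \left(1002 - 65144\right) + \frac{1}{299133} = -64142 + \frac{1}{299133} = - \frac{19186988885}{299133}$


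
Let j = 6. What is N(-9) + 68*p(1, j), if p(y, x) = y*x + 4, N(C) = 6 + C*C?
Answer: 767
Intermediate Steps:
N(C) = 6 + C**2
p(y, x) = 4 + x*y (p(y, x) = x*y + 4 = 4 + x*y)
N(-9) + 68*p(1, j) = (6 + (-9)**2) + 68*(4 + 6*1) = (6 + 81) + 68*(4 + 6) = 87 + 68*10 = 87 + 680 = 767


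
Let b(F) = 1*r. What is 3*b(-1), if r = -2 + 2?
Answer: 0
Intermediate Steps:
r = 0
b(F) = 0 (b(F) = 1*0 = 0)
3*b(-1) = 3*0 = 0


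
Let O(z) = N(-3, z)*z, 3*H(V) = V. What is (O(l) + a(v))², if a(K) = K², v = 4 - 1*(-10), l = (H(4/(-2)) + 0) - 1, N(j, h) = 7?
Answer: 305809/9 ≈ 33979.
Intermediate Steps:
H(V) = V/3
l = -5/3 (l = ((4/(-2))/3 + 0) - 1 = ((4*(-½))/3 + 0) - 1 = ((⅓)*(-2) + 0) - 1 = (-⅔ + 0) - 1 = -⅔ - 1 = -5/3 ≈ -1.6667)
O(z) = 7*z
v = 14 (v = 4 + 10 = 14)
(O(l) + a(v))² = (7*(-5/3) + 14²)² = (-35/3 + 196)² = (553/3)² = 305809/9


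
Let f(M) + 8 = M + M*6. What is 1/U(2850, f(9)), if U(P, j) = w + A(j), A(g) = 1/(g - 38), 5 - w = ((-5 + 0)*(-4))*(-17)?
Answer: 17/5866 ≈ 0.0028981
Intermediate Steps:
w = 345 (w = 5 - (-5 + 0)*(-4)*(-17) = 5 - (-5*(-4))*(-17) = 5 - 20*(-17) = 5 - 1*(-340) = 5 + 340 = 345)
A(g) = 1/(-38 + g)
f(M) = -8 + 7*M (f(M) = -8 + (M + M*6) = -8 + (M + 6*M) = -8 + 7*M)
U(P, j) = 345 + 1/(-38 + j)
1/U(2850, f(9)) = 1/((-13109 + 345*(-8 + 7*9))/(-38 + (-8 + 7*9))) = 1/((-13109 + 345*(-8 + 63))/(-38 + (-8 + 63))) = 1/((-13109 + 345*55)/(-38 + 55)) = 1/((-13109 + 18975)/17) = 1/((1/17)*5866) = 1/(5866/17) = 17/5866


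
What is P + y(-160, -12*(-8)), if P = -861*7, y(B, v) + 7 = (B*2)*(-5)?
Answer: -4434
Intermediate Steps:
y(B, v) = -7 - 10*B (y(B, v) = -7 + (B*2)*(-5) = -7 + (2*B)*(-5) = -7 - 10*B)
P = -6027
P + y(-160, -12*(-8)) = -6027 + (-7 - 10*(-160)) = -6027 + (-7 + 1600) = -6027 + 1593 = -4434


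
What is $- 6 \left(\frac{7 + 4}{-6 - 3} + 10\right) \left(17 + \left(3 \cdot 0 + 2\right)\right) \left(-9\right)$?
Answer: $9006$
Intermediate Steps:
$- 6 \left(\frac{7 + 4}{-6 - 3} + 10\right) \left(17 + \left(3 \cdot 0 + 2\right)\right) \left(-9\right) = - 6 \left(\frac{11}{-9} + 10\right) \left(17 + \left(0 + 2\right)\right) \left(-9\right) = - 6 \left(11 \left(- \frac{1}{9}\right) + 10\right) \left(17 + 2\right) \left(-9\right) = - 6 \left(- \frac{11}{9} + 10\right) 19 \left(-9\right) = - 6 \cdot \frac{79}{9} \cdot 19 \left(-9\right) = \left(-6\right) \frac{1501}{9} \left(-9\right) = \left(- \frac{3002}{3}\right) \left(-9\right) = 9006$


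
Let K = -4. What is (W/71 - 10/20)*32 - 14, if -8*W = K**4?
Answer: -3154/71 ≈ -44.423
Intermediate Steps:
W = -32 (W = -1/8*(-4)**4 = -1/8*256 = -32)
(W/71 - 10/20)*32 - 14 = (-32/71 - 10/20)*32 - 14 = (-32*1/71 - 10*1/20)*32 - 14 = (-32/71 - 1/2)*32 - 14 = -135/142*32 - 14 = -2160/71 - 14 = -3154/71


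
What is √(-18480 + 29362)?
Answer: √10882 ≈ 104.32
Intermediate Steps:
√(-18480 + 29362) = √10882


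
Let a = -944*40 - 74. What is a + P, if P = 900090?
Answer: 862256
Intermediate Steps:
a = -37834 (a = -37760 - 74 = -37834)
a + P = -37834 + 900090 = 862256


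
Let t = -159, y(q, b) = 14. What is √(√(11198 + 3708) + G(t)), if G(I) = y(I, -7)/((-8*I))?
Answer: √(1113 + 101124*√14906)/318 ≈ 11.050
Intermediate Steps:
G(I) = -7/(4*I) (G(I) = 14/((-8*I)) = 14*(-1/(8*I)) = -7/(4*I))
√(√(11198 + 3708) + G(t)) = √(√(11198 + 3708) - 7/4/(-159)) = √(√14906 - 7/4*(-1/159)) = √(√14906 + 7/636) = √(7/636 + √14906)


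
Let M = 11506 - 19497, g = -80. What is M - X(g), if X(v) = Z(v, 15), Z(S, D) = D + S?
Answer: -7926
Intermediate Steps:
X(v) = 15 + v
M = -7991
M - X(g) = -7991 - (15 - 80) = -7991 - 1*(-65) = -7991 + 65 = -7926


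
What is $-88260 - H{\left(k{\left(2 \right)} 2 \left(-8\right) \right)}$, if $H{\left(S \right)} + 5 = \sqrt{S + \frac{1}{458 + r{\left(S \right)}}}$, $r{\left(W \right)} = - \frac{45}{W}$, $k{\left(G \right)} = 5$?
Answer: $-88255 - \frac{24 i \sqrt{7476403}}{7337} \approx -88255.0 - 8.9442 i$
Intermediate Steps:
$H{\left(S \right)} = -5 + \sqrt{S + \frac{1}{458 - \frac{45}{S}}}$
$-88260 - H{\left(k{\left(2 \right)} 2 \left(-8\right) \right)} = -88260 - \left(-5 + \sqrt{2} \sqrt{\frac{5 \cdot 2 \left(-8\right) \left(-22 + 229 \cdot 5 \cdot 2 \left(-8\right)\right)}{-45 + 458 \cdot 5 \cdot 2 \left(-8\right)}}\right) = -88260 - \left(-5 + \sqrt{2} \sqrt{\frac{10 \left(-8\right) \left(-22 + 229 \cdot 10 \left(-8\right)\right)}{-45 + 458 \cdot 10 \left(-8\right)}}\right) = -88260 - \left(-5 + \sqrt{2} \sqrt{- \frac{80 \left(-22 + 229 \left(-80\right)\right)}{-45 + 458 \left(-80\right)}}\right) = -88260 - \left(-5 + \sqrt{2} \sqrt{- \frac{80 \left(-22 - 18320\right)}{-45 - 36640}}\right) = -88260 - \left(-5 + \sqrt{2} \sqrt{\left(-80\right) \frac{1}{-36685} \left(-18342\right)}\right) = -88260 - \left(-5 + \sqrt{2} \sqrt{\left(-80\right) \left(- \frac{1}{36685}\right) \left(-18342\right)}\right) = -88260 - \left(-5 + \sqrt{2} \sqrt{- \frac{293472}{7337}}\right) = -88260 - \left(-5 + \sqrt{2} \frac{12 i \sqrt{14952806}}{7337}\right) = -88260 - \left(-5 + \frac{24 i \sqrt{7476403}}{7337}\right) = -88260 + \left(5 - \frac{24 i \sqrt{7476403}}{7337}\right) = -88255 - \frac{24 i \sqrt{7476403}}{7337}$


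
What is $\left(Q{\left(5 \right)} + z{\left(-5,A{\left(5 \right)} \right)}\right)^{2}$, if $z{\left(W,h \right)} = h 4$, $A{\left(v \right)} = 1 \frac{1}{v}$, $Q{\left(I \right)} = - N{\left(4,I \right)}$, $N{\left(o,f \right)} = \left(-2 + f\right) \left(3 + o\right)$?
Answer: $\frac{10201}{25} \approx 408.04$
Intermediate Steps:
$Q{\left(I \right)} = 14 - 7 I$ ($Q{\left(I \right)} = - (-6 - 8 + 3 I + I 4) = - (-6 - 8 + 3 I + 4 I) = - (-14 + 7 I) = 14 - 7 I$)
$A{\left(v \right)} = \frac{1}{v}$
$z{\left(W,h \right)} = 4 h$
$\left(Q{\left(5 \right)} + z{\left(-5,A{\left(5 \right)} \right)}\right)^{2} = \left(\left(14 - 35\right) + \frac{4}{5}\right)^{2} = \left(\left(14 - 35\right) + 4 \cdot \frac{1}{5}\right)^{2} = \left(-21 + \frac{4}{5}\right)^{2} = \left(- \frac{101}{5}\right)^{2} = \frac{10201}{25}$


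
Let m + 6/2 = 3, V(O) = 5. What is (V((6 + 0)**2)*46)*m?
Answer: 0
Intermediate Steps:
m = 0 (m = -3 + 3 = 0)
(V((6 + 0)**2)*46)*m = (5*46)*0 = 230*0 = 0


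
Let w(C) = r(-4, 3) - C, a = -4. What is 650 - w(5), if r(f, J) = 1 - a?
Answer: 650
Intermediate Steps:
r(f, J) = 5 (r(f, J) = 1 - 1*(-4) = 1 + 4 = 5)
w(C) = 5 - C
650 - w(5) = 650 - (5 - 1*5) = 650 - (5 - 5) = 650 - 1*0 = 650 + 0 = 650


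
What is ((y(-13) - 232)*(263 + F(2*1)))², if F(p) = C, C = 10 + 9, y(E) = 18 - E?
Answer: 3212849124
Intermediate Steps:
C = 19
F(p) = 19
((y(-13) - 232)*(263 + F(2*1)))² = (((18 - 1*(-13)) - 232)*(263 + 19))² = (((18 + 13) - 232)*282)² = ((31 - 232)*282)² = (-201*282)² = (-56682)² = 3212849124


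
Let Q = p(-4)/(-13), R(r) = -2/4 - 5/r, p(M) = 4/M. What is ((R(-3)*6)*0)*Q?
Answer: 0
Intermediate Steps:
R(r) = -½ - 5/r (R(r) = -2*¼ - 5/r = -½ - 5/r)
Q = 1/13 (Q = (4/(-4))/(-13) = (4*(-¼))*(-1/13) = -1*(-1/13) = 1/13 ≈ 0.076923)
((R(-3)*6)*0)*Q = ((((½)*(-10 - 1*(-3))/(-3))*6)*0)*(1/13) = ((((½)*(-⅓)*(-10 + 3))*6)*0)*(1/13) = ((((½)*(-⅓)*(-7))*6)*0)*(1/13) = (((7/6)*6)*0)*(1/13) = (7*0)*(1/13) = 0*(1/13) = 0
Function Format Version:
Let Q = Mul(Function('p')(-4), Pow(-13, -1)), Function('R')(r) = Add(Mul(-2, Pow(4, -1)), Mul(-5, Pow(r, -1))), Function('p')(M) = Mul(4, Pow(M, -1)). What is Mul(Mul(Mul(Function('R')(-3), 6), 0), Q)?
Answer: 0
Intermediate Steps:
Function('R')(r) = Add(Rational(-1, 2), Mul(-5, Pow(r, -1))) (Function('R')(r) = Add(Mul(-2, Rational(1, 4)), Mul(-5, Pow(r, -1))) = Add(Rational(-1, 2), Mul(-5, Pow(r, -1))))
Q = Rational(1, 13) (Q = Mul(Mul(4, Pow(-4, -1)), Pow(-13, -1)) = Mul(Mul(4, Rational(-1, 4)), Rational(-1, 13)) = Mul(-1, Rational(-1, 13)) = Rational(1, 13) ≈ 0.076923)
Mul(Mul(Mul(Function('R')(-3), 6), 0), Q) = Mul(Mul(Mul(Mul(Rational(1, 2), Pow(-3, -1), Add(-10, Mul(-1, -3))), 6), 0), Rational(1, 13)) = Mul(Mul(Mul(Mul(Rational(1, 2), Rational(-1, 3), Add(-10, 3)), 6), 0), Rational(1, 13)) = Mul(Mul(Mul(Mul(Rational(1, 2), Rational(-1, 3), -7), 6), 0), Rational(1, 13)) = Mul(Mul(Mul(Rational(7, 6), 6), 0), Rational(1, 13)) = Mul(Mul(7, 0), Rational(1, 13)) = Mul(0, Rational(1, 13)) = 0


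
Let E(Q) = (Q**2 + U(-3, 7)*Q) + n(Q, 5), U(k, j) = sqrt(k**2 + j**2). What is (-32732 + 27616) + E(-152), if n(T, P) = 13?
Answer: 18001 - 152*sqrt(58) ≈ 16843.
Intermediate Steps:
U(k, j) = sqrt(j**2 + k**2)
E(Q) = 13 + Q**2 + Q*sqrt(58) (E(Q) = (Q**2 + sqrt(7**2 + (-3)**2)*Q) + 13 = (Q**2 + sqrt(49 + 9)*Q) + 13 = (Q**2 + sqrt(58)*Q) + 13 = (Q**2 + Q*sqrt(58)) + 13 = 13 + Q**2 + Q*sqrt(58))
(-32732 + 27616) + E(-152) = (-32732 + 27616) + (13 + (-152)**2 - 152*sqrt(58)) = -5116 + (13 + 23104 - 152*sqrt(58)) = -5116 + (23117 - 152*sqrt(58)) = 18001 - 152*sqrt(58)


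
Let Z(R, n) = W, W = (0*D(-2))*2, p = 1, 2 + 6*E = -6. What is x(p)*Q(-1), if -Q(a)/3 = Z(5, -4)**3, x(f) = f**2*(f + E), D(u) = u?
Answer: 0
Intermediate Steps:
E = -4/3 (E = -1/3 + (1/6)*(-6) = -1/3 - 1 = -4/3 ≈ -1.3333)
x(f) = f**2*(-4/3 + f) (x(f) = f**2*(f - 4/3) = f**2*(-4/3 + f))
W = 0 (W = (0*(-2))*2 = 0*2 = 0)
Z(R, n) = 0
Q(a) = 0 (Q(a) = -3*0**3 = -3*0 = 0)
x(p)*Q(-1) = (1**2*(-4/3 + 1))*0 = (1*(-1/3))*0 = -1/3*0 = 0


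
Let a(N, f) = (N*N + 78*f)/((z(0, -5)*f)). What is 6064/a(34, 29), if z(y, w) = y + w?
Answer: -439640/1709 ≈ -257.25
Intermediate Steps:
z(y, w) = w + y
a(N, f) = -(N**2 + 78*f)/(5*f) (a(N, f) = (N*N + 78*f)/(((-5 + 0)*f)) = (N**2 + 78*f)/((-5*f)) = (N**2 + 78*f)*(-1/(5*f)) = -(N**2 + 78*f)/(5*f))
6064/a(34, 29) = 6064/(((1/5)*(-1*34**2 - 78*29)/29)) = 6064/(((1/5)*(1/29)*(-1*1156 - 2262))) = 6064/(((1/5)*(1/29)*(-1156 - 2262))) = 6064/(((1/5)*(1/29)*(-3418))) = 6064/(-3418/145) = 6064*(-145/3418) = -439640/1709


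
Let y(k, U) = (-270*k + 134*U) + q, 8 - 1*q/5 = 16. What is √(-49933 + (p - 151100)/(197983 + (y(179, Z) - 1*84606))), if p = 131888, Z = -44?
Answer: 5*I*√6978901851961/59111 ≈ 223.46*I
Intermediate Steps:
q = -40 (q = 40 - 5*16 = 40 - 80 = -40)
y(k, U) = -40 - 270*k + 134*U (y(k, U) = (-270*k + 134*U) - 40 = -40 - 270*k + 134*U)
√(-49933 + (p - 151100)/(197983 + (y(179, Z) - 1*84606))) = √(-49933 + (131888 - 151100)/(197983 + ((-40 - 270*179 + 134*(-44)) - 1*84606))) = √(-49933 - 19212/(197983 + ((-40 - 48330 - 5896) - 84606))) = √(-49933 - 19212/(197983 + (-54266 - 84606))) = √(-49933 - 19212/(197983 - 138872)) = √(-49933 - 19212/59111) = √(-2951608775/59111) = 5*I*√6978901851961/59111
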